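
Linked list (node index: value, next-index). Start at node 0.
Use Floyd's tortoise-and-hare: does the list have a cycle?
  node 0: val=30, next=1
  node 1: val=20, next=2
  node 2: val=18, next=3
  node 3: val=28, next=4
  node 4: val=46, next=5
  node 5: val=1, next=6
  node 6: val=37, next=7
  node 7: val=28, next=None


Floyd's tortoise (slow, +1) and hare (fast, +2):
  init: slow=0, fast=0
  step 1: slow=1, fast=2
  step 2: slow=2, fast=4
  step 3: slow=3, fast=6
  step 4: fast 6->7->None, no cycle

Cycle: no


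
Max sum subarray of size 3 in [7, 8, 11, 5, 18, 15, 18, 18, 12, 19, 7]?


[0:3]: 26
[1:4]: 24
[2:5]: 34
[3:6]: 38
[4:7]: 51
[5:8]: 51
[6:9]: 48
[7:10]: 49
[8:11]: 38

Max: 51 at [4:7]


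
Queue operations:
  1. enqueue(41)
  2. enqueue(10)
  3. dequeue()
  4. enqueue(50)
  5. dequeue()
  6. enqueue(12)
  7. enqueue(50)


enqueue(41) -> [41]
enqueue(10) -> [41, 10]
dequeue()->41, [10]
enqueue(50) -> [10, 50]
dequeue()->10, [50]
enqueue(12) -> [50, 12]
enqueue(50) -> [50, 12, 50]

Final queue: [50, 12, 50]


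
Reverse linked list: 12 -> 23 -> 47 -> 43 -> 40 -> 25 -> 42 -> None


Step 1: curr=12, set curr.next=prev(None) | reversed so far: 12
Step 2: curr=23, set curr.next=prev(12) | reversed so far: 23 -> 12
Step 3: curr=47, set curr.next=prev(23) | reversed so far: 47 -> 23 -> 12
Step 4: curr=43, set curr.next=prev(47) | reversed so far: 43 -> 47 -> 23 -> 12
Step 5: curr=40, set curr.next=prev(43) | reversed so far: 40 -> 43 -> 47 -> 23 -> 12
Step 6: curr=25, set curr.next=prev(40) | reversed so far: 25 -> 40 -> 43 -> 47 -> 23 -> 12
Step 7: curr=42, set curr.next=prev(25) | reversed so far: 42 -> 25 -> 40 -> 43 -> 47 -> 23 -> 12

42 -> 25 -> 40 -> 43 -> 47 -> 23 -> 12 -> None


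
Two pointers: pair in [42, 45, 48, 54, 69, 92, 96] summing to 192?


lo=0(42)+hi=6(96)=138
lo=1(45)+hi=6(96)=141
lo=2(48)+hi=6(96)=144
lo=3(54)+hi=6(96)=150
lo=4(69)+hi=6(96)=165
lo=5(92)+hi=6(96)=188

No pair found


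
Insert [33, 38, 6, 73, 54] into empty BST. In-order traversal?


Insert 33: root
Insert 38: R from 33
Insert 6: L from 33
Insert 73: R from 33 -> R from 38
Insert 54: R from 33 -> R from 38 -> L from 73

In-order: [6, 33, 38, 54, 73]


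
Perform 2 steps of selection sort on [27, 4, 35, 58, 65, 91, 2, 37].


Initial: [27, 4, 35, 58, 65, 91, 2, 37]
Step 1: min=2 at 6
  Swap: [2, 4, 35, 58, 65, 91, 27, 37]
Step 2: min=4 at 1
  Swap: [2, 4, 35, 58, 65, 91, 27, 37]

After 2 steps: [2, 4, 35, 58, 65, 91, 27, 37]


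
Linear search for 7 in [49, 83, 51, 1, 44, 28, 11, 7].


i=0: 49!=7
i=1: 83!=7
i=2: 51!=7
i=3: 1!=7
i=4: 44!=7
i=5: 28!=7
i=6: 11!=7
i=7: 7==7 found!

Found at 7, 8 comps


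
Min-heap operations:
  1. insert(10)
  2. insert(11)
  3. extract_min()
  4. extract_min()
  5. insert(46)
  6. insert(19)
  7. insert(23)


insert(10) -> [10]
insert(11) -> [10, 11]
extract_min()->10, [11]
extract_min()->11, []
insert(46) -> [46]
insert(19) -> [19, 46]
insert(23) -> [19, 46, 23]

Final heap: [19, 46, 23]


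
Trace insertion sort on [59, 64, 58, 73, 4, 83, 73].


Initial: [59, 64, 58, 73, 4, 83, 73]
Insert 64: [59, 64, 58, 73, 4, 83, 73]
Insert 58: [58, 59, 64, 73, 4, 83, 73]
Insert 73: [58, 59, 64, 73, 4, 83, 73]
Insert 4: [4, 58, 59, 64, 73, 83, 73]
Insert 83: [4, 58, 59, 64, 73, 83, 73]
Insert 73: [4, 58, 59, 64, 73, 73, 83]

Sorted: [4, 58, 59, 64, 73, 73, 83]


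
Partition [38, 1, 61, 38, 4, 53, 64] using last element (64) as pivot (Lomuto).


Pivot: 64
  38 <= 64: advance i (no swap)
  1 <= 64: advance i (no swap)
  61 <= 64: advance i (no swap)
  38 <= 64: advance i (no swap)
  4 <= 64: advance i (no swap)
  53 <= 64: advance i (no swap)
Place pivot at 6: [38, 1, 61, 38, 4, 53, 64]

Partitioned: [38, 1, 61, 38, 4, 53, 64]


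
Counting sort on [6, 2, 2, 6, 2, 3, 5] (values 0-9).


Input: [6, 2, 2, 6, 2, 3, 5]
Counts: [0, 0, 3, 1, 0, 1, 2, 0, 0, 0]

Sorted: [2, 2, 2, 3, 5, 6, 6]


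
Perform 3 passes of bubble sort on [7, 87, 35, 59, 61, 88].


Initial: [7, 87, 35, 59, 61, 88]
Pass 1: [7, 35, 59, 61, 87, 88] (3 swaps)
Pass 2: [7, 35, 59, 61, 87, 88] (0 swaps)
Pass 3: [7, 35, 59, 61, 87, 88] (0 swaps)

After 3 passes: [7, 35, 59, 61, 87, 88]


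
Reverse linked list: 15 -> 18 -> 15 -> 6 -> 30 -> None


Step 1: curr=15, set curr.next=prev(None) | reversed so far: 15
Step 2: curr=18, set curr.next=prev(15) | reversed so far: 18 -> 15
Step 3: curr=15, set curr.next=prev(18) | reversed so far: 15 -> 18 -> 15
Step 4: curr=6, set curr.next=prev(15) | reversed so far: 6 -> 15 -> 18 -> 15
Step 5: curr=30, set curr.next=prev(6) | reversed so far: 30 -> 6 -> 15 -> 18 -> 15

30 -> 6 -> 15 -> 18 -> 15 -> None


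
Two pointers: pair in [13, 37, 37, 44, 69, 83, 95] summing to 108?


lo=0(13)+hi=6(95)=108

Yes: 13+95=108


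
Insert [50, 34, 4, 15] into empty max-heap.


Insert 50: [50]
Insert 34: [50, 34]
Insert 4: [50, 34, 4]
Insert 15: [50, 34, 4, 15]

Final heap: [50, 34, 4, 15]


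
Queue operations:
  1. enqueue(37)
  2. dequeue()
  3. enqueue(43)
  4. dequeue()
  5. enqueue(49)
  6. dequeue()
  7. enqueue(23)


enqueue(37) -> [37]
dequeue()->37, []
enqueue(43) -> [43]
dequeue()->43, []
enqueue(49) -> [49]
dequeue()->49, []
enqueue(23) -> [23]

Final queue: [23]


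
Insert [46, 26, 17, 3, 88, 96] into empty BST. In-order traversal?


Insert 46: root
Insert 26: L from 46
Insert 17: L from 46 -> L from 26
Insert 3: L from 46 -> L from 26 -> L from 17
Insert 88: R from 46
Insert 96: R from 46 -> R from 88

In-order: [3, 17, 26, 46, 88, 96]


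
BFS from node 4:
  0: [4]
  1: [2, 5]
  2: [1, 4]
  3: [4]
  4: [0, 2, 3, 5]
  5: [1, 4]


Visit 4, enqueue [0, 2, 3, 5]
Visit 0, enqueue []
Visit 2, enqueue [1]
Visit 3, enqueue []
Visit 5, enqueue []
Visit 1, enqueue []

BFS order: [4, 0, 2, 3, 5, 1]


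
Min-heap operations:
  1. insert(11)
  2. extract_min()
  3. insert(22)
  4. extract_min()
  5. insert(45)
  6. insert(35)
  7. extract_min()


insert(11) -> [11]
extract_min()->11, []
insert(22) -> [22]
extract_min()->22, []
insert(45) -> [45]
insert(35) -> [35, 45]
extract_min()->35, [45]

Final heap: [45]


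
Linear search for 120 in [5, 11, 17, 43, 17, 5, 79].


i=0: 5!=120
i=1: 11!=120
i=2: 17!=120
i=3: 43!=120
i=4: 17!=120
i=5: 5!=120
i=6: 79!=120

Not found, 7 comps


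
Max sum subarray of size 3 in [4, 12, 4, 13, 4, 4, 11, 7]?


[0:3]: 20
[1:4]: 29
[2:5]: 21
[3:6]: 21
[4:7]: 19
[5:8]: 22

Max: 29 at [1:4]


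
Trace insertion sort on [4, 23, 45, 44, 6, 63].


Initial: [4, 23, 45, 44, 6, 63]
Insert 23: [4, 23, 45, 44, 6, 63]
Insert 45: [4, 23, 45, 44, 6, 63]
Insert 44: [4, 23, 44, 45, 6, 63]
Insert 6: [4, 6, 23, 44, 45, 63]
Insert 63: [4, 6, 23, 44, 45, 63]

Sorted: [4, 6, 23, 44, 45, 63]


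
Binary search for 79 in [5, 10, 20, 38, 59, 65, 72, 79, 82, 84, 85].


Step 1: lo=0, hi=10, mid=5, val=65
Step 2: lo=6, hi=10, mid=8, val=82
Step 3: lo=6, hi=7, mid=6, val=72
Step 4: lo=7, hi=7, mid=7, val=79

Found at index 7


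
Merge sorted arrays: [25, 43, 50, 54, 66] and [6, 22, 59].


Take 6 from B
Take 22 from B
Take 25 from A
Take 43 from A
Take 50 from A
Take 54 from A
Take 59 from B

Merged: [6, 22, 25, 43, 50, 54, 59, 66]


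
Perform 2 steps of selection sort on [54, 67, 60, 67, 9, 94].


Initial: [54, 67, 60, 67, 9, 94]
Step 1: min=9 at 4
  Swap: [9, 67, 60, 67, 54, 94]
Step 2: min=54 at 4
  Swap: [9, 54, 60, 67, 67, 94]

After 2 steps: [9, 54, 60, 67, 67, 94]


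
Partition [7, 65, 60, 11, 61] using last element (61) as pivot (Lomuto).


Pivot: 61
  7 <= 61: advance i (no swap)
  60 <= 61: swap -> [7, 60, 65, 11, 61]
  11 <= 61: swap -> [7, 60, 11, 65, 61]
Place pivot at 3: [7, 60, 11, 61, 65]

Partitioned: [7, 60, 11, 61, 65]


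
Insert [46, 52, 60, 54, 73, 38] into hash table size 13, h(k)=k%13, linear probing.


Insert 46: h=7 -> slot 7
Insert 52: h=0 -> slot 0
Insert 60: h=8 -> slot 8
Insert 54: h=2 -> slot 2
Insert 73: h=8, 1 probes -> slot 9
Insert 38: h=12 -> slot 12

Table: [52, None, 54, None, None, None, None, 46, 60, 73, None, None, 38]


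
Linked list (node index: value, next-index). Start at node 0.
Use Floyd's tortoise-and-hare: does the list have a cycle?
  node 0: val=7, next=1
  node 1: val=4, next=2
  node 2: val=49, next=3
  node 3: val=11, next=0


Floyd's tortoise (slow, +1) and hare (fast, +2):
  init: slow=0, fast=0
  step 1: slow=1, fast=2
  step 2: slow=2, fast=0
  step 3: slow=3, fast=2
  step 4: slow=0, fast=0
  slow == fast at node 0: cycle detected

Cycle: yes


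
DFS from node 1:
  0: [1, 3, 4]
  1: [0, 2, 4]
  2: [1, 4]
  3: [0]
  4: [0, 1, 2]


Visit 1, push [4, 2, 0]
Visit 0, push [4, 3]
Visit 3, push []
Visit 4, push [2]
Visit 2, push []

DFS order: [1, 0, 3, 4, 2]


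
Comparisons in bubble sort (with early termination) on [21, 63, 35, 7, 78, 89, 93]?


Algorithm: bubble sort (with early termination)
Input: [21, 63, 35, 7, 78, 89, 93]
Sorted: [7, 21, 35, 63, 78, 89, 93]

18


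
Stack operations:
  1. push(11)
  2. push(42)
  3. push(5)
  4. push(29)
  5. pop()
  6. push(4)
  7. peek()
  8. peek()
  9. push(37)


push(11) -> [11]
push(42) -> [11, 42]
push(5) -> [11, 42, 5]
push(29) -> [11, 42, 5, 29]
pop()->29, [11, 42, 5]
push(4) -> [11, 42, 5, 4]
peek()->4
peek()->4
push(37) -> [11, 42, 5, 4, 37]

Final stack: [11, 42, 5, 4, 37]


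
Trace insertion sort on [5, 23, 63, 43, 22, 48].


Initial: [5, 23, 63, 43, 22, 48]
Insert 23: [5, 23, 63, 43, 22, 48]
Insert 63: [5, 23, 63, 43, 22, 48]
Insert 43: [5, 23, 43, 63, 22, 48]
Insert 22: [5, 22, 23, 43, 63, 48]
Insert 48: [5, 22, 23, 43, 48, 63]

Sorted: [5, 22, 23, 43, 48, 63]


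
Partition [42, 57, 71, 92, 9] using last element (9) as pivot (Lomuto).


Pivot: 9
Place pivot at 0: [9, 57, 71, 92, 42]

Partitioned: [9, 57, 71, 92, 42]


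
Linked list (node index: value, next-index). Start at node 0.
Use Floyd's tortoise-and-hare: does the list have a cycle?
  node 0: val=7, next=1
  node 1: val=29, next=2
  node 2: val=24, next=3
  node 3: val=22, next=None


Floyd's tortoise (slow, +1) and hare (fast, +2):
  init: slow=0, fast=0
  step 1: slow=1, fast=2
  step 2: fast 2->3->None, no cycle

Cycle: no


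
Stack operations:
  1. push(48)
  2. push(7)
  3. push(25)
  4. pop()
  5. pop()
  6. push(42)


push(48) -> [48]
push(7) -> [48, 7]
push(25) -> [48, 7, 25]
pop()->25, [48, 7]
pop()->7, [48]
push(42) -> [48, 42]

Final stack: [48, 42]


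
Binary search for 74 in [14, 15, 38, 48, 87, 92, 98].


Step 1: lo=0, hi=6, mid=3, val=48
Step 2: lo=4, hi=6, mid=5, val=92
Step 3: lo=4, hi=4, mid=4, val=87

Not found


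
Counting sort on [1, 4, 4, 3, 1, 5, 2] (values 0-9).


Input: [1, 4, 4, 3, 1, 5, 2]
Counts: [0, 2, 1, 1, 2, 1, 0, 0, 0, 0]

Sorted: [1, 1, 2, 3, 4, 4, 5]


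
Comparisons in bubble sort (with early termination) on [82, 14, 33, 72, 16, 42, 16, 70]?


Algorithm: bubble sort (with early termination)
Input: [82, 14, 33, 72, 16, 42, 16, 70]
Sorted: [14, 16, 16, 33, 42, 70, 72, 82]

25


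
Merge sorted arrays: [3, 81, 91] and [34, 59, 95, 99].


Take 3 from A
Take 34 from B
Take 59 from B
Take 81 from A
Take 91 from A

Merged: [3, 34, 59, 81, 91, 95, 99]


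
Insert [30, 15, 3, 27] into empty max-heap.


Insert 30: [30]
Insert 15: [30, 15]
Insert 3: [30, 15, 3]
Insert 27: [30, 27, 3, 15]

Final heap: [30, 27, 3, 15]


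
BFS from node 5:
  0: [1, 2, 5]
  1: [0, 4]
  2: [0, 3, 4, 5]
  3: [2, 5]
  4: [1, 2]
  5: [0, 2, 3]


Visit 5, enqueue [0, 2, 3]
Visit 0, enqueue [1]
Visit 2, enqueue [4]
Visit 3, enqueue []
Visit 1, enqueue []
Visit 4, enqueue []

BFS order: [5, 0, 2, 3, 1, 4]


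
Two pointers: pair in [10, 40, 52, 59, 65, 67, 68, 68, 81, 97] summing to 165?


lo=0(10)+hi=9(97)=107
lo=1(40)+hi=9(97)=137
lo=2(52)+hi=9(97)=149
lo=3(59)+hi=9(97)=156
lo=4(65)+hi=9(97)=162
lo=5(67)+hi=9(97)=164
lo=6(68)+hi=9(97)=165

Yes: 68+97=165


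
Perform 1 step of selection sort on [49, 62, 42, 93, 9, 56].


Initial: [49, 62, 42, 93, 9, 56]
Step 1: min=9 at 4
  Swap: [9, 62, 42, 93, 49, 56]

After 1 step: [9, 62, 42, 93, 49, 56]


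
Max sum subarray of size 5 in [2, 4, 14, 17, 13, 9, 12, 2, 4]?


[0:5]: 50
[1:6]: 57
[2:7]: 65
[3:8]: 53
[4:9]: 40

Max: 65 at [2:7]


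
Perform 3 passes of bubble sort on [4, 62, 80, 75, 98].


Initial: [4, 62, 80, 75, 98]
Pass 1: [4, 62, 75, 80, 98] (1 swaps)
Pass 2: [4, 62, 75, 80, 98] (0 swaps)
Pass 3: [4, 62, 75, 80, 98] (0 swaps)

After 3 passes: [4, 62, 75, 80, 98]


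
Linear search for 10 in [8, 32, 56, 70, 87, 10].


i=0: 8!=10
i=1: 32!=10
i=2: 56!=10
i=3: 70!=10
i=4: 87!=10
i=5: 10==10 found!

Found at 5, 6 comps


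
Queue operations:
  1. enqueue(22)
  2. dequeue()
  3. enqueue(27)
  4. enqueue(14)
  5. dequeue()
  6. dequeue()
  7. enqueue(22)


enqueue(22) -> [22]
dequeue()->22, []
enqueue(27) -> [27]
enqueue(14) -> [27, 14]
dequeue()->27, [14]
dequeue()->14, []
enqueue(22) -> [22]

Final queue: [22]


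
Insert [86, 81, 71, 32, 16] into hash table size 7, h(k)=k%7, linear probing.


Insert 86: h=2 -> slot 2
Insert 81: h=4 -> slot 4
Insert 71: h=1 -> slot 1
Insert 32: h=4, 1 probes -> slot 5
Insert 16: h=2, 1 probes -> slot 3

Table: [None, 71, 86, 16, 81, 32, None]


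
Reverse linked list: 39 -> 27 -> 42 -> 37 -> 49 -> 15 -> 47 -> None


Step 1: curr=39, set curr.next=prev(None) | reversed so far: 39
Step 2: curr=27, set curr.next=prev(39) | reversed so far: 27 -> 39
Step 3: curr=42, set curr.next=prev(27) | reversed so far: 42 -> 27 -> 39
Step 4: curr=37, set curr.next=prev(42) | reversed so far: 37 -> 42 -> 27 -> 39
Step 5: curr=49, set curr.next=prev(37) | reversed so far: 49 -> 37 -> 42 -> 27 -> 39
Step 6: curr=15, set curr.next=prev(49) | reversed so far: 15 -> 49 -> 37 -> 42 -> 27 -> 39
Step 7: curr=47, set curr.next=prev(15) | reversed so far: 47 -> 15 -> 49 -> 37 -> 42 -> 27 -> 39

47 -> 15 -> 49 -> 37 -> 42 -> 27 -> 39 -> None


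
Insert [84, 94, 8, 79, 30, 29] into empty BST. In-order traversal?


Insert 84: root
Insert 94: R from 84
Insert 8: L from 84
Insert 79: L from 84 -> R from 8
Insert 30: L from 84 -> R from 8 -> L from 79
Insert 29: L from 84 -> R from 8 -> L from 79 -> L from 30

In-order: [8, 29, 30, 79, 84, 94]


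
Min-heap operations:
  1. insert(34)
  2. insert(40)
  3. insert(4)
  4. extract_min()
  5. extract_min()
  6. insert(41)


insert(34) -> [34]
insert(40) -> [34, 40]
insert(4) -> [4, 40, 34]
extract_min()->4, [34, 40]
extract_min()->34, [40]
insert(41) -> [40, 41]

Final heap: [40, 41]


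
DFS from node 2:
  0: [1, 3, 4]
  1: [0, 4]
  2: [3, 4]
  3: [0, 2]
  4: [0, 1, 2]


Visit 2, push [4, 3]
Visit 3, push [0]
Visit 0, push [4, 1]
Visit 1, push [4]
Visit 4, push []

DFS order: [2, 3, 0, 1, 4]


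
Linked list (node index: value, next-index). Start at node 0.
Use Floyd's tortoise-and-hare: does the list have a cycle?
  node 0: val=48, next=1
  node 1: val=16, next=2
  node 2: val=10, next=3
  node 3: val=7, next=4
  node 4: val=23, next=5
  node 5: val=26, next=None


Floyd's tortoise (slow, +1) and hare (fast, +2):
  init: slow=0, fast=0
  step 1: slow=1, fast=2
  step 2: slow=2, fast=4
  step 3: fast 4->5->None, no cycle

Cycle: no


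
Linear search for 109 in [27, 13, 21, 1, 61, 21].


i=0: 27!=109
i=1: 13!=109
i=2: 21!=109
i=3: 1!=109
i=4: 61!=109
i=5: 21!=109

Not found, 6 comps


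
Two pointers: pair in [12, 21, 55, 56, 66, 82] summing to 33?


lo=0(12)+hi=5(82)=94
lo=0(12)+hi=4(66)=78
lo=0(12)+hi=3(56)=68
lo=0(12)+hi=2(55)=67
lo=0(12)+hi=1(21)=33

Yes: 12+21=33


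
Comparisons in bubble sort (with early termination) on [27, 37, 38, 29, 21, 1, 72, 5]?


Algorithm: bubble sort (with early termination)
Input: [27, 37, 38, 29, 21, 1, 72, 5]
Sorted: [1, 5, 21, 27, 29, 37, 38, 72]

28


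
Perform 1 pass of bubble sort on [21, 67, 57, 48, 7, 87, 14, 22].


Initial: [21, 67, 57, 48, 7, 87, 14, 22]
Pass 1: [21, 57, 48, 7, 67, 14, 22, 87] (5 swaps)

After 1 pass: [21, 57, 48, 7, 67, 14, 22, 87]


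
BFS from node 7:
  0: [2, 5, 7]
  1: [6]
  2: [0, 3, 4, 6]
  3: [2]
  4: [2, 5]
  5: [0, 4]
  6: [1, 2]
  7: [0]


Visit 7, enqueue [0]
Visit 0, enqueue [2, 5]
Visit 2, enqueue [3, 4, 6]
Visit 5, enqueue []
Visit 3, enqueue []
Visit 4, enqueue []
Visit 6, enqueue [1]
Visit 1, enqueue []

BFS order: [7, 0, 2, 5, 3, 4, 6, 1]


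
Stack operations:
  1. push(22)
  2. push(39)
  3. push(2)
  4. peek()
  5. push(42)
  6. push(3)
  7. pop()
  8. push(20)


push(22) -> [22]
push(39) -> [22, 39]
push(2) -> [22, 39, 2]
peek()->2
push(42) -> [22, 39, 2, 42]
push(3) -> [22, 39, 2, 42, 3]
pop()->3, [22, 39, 2, 42]
push(20) -> [22, 39, 2, 42, 20]

Final stack: [22, 39, 2, 42, 20]


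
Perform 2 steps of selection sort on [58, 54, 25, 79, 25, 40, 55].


Initial: [58, 54, 25, 79, 25, 40, 55]
Step 1: min=25 at 2
  Swap: [25, 54, 58, 79, 25, 40, 55]
Step 2: min=25 at 4
  Swap: [25, 25, 58, 79, 54, 40, 55]

After 2 steps: [25, 25, 58, 79, 54, 40, 55]


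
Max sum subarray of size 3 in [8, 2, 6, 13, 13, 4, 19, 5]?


[0:3]: 16
[1:4]: 21
[2:5]: 32
[3:6]: 30
[4:7]: 36
[5:8]: 28

Max: 36 at [4:7]


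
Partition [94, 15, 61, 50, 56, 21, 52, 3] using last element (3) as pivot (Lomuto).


Pivot: 3
Place pivot at 0: [3, 15, 61, 50, 56, 21, 52, 94]

Partitioned: [3, 15, 61, 50, 56, 21, 52, 94]


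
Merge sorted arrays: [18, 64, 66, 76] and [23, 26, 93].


Take 18 from A
Take 23 from B
Take 26 from B
Take 64 from A
Take 66 from A
Take 76 from A

Merged: [18, 23, 26, 64, 66, 76, 93]


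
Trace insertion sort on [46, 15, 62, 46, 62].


Initial: [46, 15, 62, 46, 62]
Insert 15: [15, 46, 62, 46, 62]
Insert 62: [15, 46, 62, 46, 62]
Insert 46: [15, 46, 46, 62, 62]
Insert 62: [15, 46, 46, 62, 62]

Sorted: [15, 46, 46, 62, 62]


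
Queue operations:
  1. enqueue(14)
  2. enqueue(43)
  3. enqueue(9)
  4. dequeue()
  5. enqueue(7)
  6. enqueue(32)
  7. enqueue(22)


enqueue(14) -> [14]
enqueue(43) -> [14, 43]
enqueue(9) -> [14, 43, 9]
dequeue()->14, [43, 9]
enqueue(7) -> [43, 9, 7]
enqueue(32) -> [43, 9, 7, 32]
enqueue(22) -> [43, 9, 7, 32, 22]

Final queue: [43, 9, 7, 32, 22]


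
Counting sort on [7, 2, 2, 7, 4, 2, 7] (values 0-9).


Input: [7, 2, 2, 7, 4, 2, 7]
Counts: [0, 0, 3, 0, 1, 0, 0, 3, 0, 0]

Sorted: [2, 2, 2, 4, 7, 7, 7]


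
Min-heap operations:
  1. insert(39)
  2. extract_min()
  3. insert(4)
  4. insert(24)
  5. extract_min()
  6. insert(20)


insert(39) -> [39]
extract_min()->39, []
insert(4) -> [4]
insert(24) -> [4, 24]
extract_min()->4, [24]
insert(20) -> [20, 24]

Final heap: [20, 24]


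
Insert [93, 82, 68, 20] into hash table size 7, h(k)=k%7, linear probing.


Insert 93: h=2 -> slot 2
Insert 82: h=5 -> slot 5
Insert 68: h=5, 1 probes -> slot 6
Insert 20: h=6, 1 probes -> slot 0

Table: [20, None, 93, None, None, 82, 68]


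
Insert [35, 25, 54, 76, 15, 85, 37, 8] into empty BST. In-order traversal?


Insert 35: root
Insert 25: L from 35
Insert 54: R from 35
Insert 76: R from 35 -> R from 54
Insert 15: L from 35 -> L from 25
Insert 85: R from 35 -> R from 54 -> R from 76
Insert 37: R from 35 -> L from 54
Insert 8: L from 35 -> L from 25 -> L from 15

In-order: [8, 15, 25, 35, 37, 54, 76, 85]


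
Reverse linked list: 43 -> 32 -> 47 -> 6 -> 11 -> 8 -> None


Step 1: curr=43, set curr.next=prev(None) | reversed so far: 43
Step 2: curr=32, set curr.next=prev(43) | reversed so far: 32 -> 43
Step 3: curr=47, set curr.next=prev(32) | reversed so far: 47 -> 32 -> 43
Step 4: curr=6, set curr.next=prev(47) | reversed so far: 6 -> 47 -> 32 -> 43
Step 5: curr=11, set curr.next=prev(6) | reversed so far: 11 -> 6 -> 47 -> 32 -> 43
Step 6: curr=8, set curr.next=prev(11) | reversed so far: 8 -> 11 -> 6 -> 47 -> 32 -> 43

8 -> 11 -> 6 -> 47 -> 32 -> 43 -> None


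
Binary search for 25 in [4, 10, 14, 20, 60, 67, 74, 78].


Step 1: lo=0, hi=7, mid=3, val=20
Step 2: lo=4, hi=7, mid=5, val=67
Step 3: lo=4, hi=4, mid=4, val=60

Not found


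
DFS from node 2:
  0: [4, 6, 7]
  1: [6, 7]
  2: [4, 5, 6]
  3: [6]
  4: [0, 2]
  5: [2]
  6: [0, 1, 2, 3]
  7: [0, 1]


Visit 2, push [6, 5, 4]
Visit 4, push [0]
Visit 0, push [7, 6]
Visit 6, push [3, 1]
Visit 1, push [7]
Visit 7, push []
Visit 3, push []
Visit 5, push []

DFS order: [2, 4, 0, 6, 1, 7, 3, 5]


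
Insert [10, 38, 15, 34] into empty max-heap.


Insert 10: [10]
Insert 38: [38, 10]
Insert 15: [38, 10, 15]
Insert 34: [38, 34, 15, 10]

Final heap: [38, 34, 15, 10]


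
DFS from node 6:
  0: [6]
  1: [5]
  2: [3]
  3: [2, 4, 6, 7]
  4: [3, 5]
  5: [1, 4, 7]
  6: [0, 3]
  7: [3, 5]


Visit 6, push [3, 0]
Visit 0, push []
Visit 3, push [7, 4, 2]
Visit 2, push []
Visit 4, push [5]
Visit 5, push [7, 1]
Visit 1, push []
Visit 7, push []

DFS order: [6, 0, 3, 2, 4, 5, 1, 7]


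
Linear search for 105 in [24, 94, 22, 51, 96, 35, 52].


i=0: 24!=105
i=1: 94!=105
i=2: 22!=105
i=3: 51!=105
i=4: 96!=105
i=5: 35!=105
i=6: 52!=105

Not found, 7 comps


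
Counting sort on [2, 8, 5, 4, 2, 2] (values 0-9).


Input: [2, 8, 5, 4, 2, 2]
Counts: [0, 0, 3, 0, 1, 1, 0, 0, 1, 0]

Sorted: [2, 2, 2, 4, 5, 8]


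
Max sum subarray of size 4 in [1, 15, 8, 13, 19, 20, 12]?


[0:4]: 37
[1:5]: 55
[2:6]: 60
[3:7]: 64

Max: 64 at [3:7]


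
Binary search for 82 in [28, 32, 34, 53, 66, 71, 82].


Step 1: lo=0, hi=6, mid=3, val=53
Step 2: lo=4, hi=6, mid=5, val=71
Step 3: lo=6, hi=6, mid=6, val=82

Found at index 6


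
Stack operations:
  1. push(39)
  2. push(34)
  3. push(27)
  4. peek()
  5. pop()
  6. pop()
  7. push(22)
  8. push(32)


push(39) -> [39]
push(34) -> [39, 34]
push(27) -> [39, 34, 27]
peek()->27
pop()->27, [39, 34]
pop()->34, [39]
push(22) -> [39, 22]
push(32) -> [39, 22, 32]

Final stack: [39, 22, 32]


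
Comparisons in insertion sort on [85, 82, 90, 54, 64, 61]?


Algorithm: insertion sort
Input: [85, 82, 90, 54, 64, 61]
Sorted: [54, 61, 64, 82, 85, 90]

14


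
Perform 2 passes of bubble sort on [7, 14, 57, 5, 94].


Initial: [7, 14, 57, 5, 94]
Pass 1: [7, 14, 5, 57, 94] (1 swaps)
Pass 2: [7, 5, 14, 57, 94] (1 swaps)

After 2 passes: [7, 5, 14, 57, 94]


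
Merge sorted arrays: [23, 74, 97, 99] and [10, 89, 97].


Take 10 from B
Take 23 from A
Take 74 from A
Take 89 from B
Take 97 from A
Take 97 from B

Merged: [10, 23, 74, 89, 97, 97, 99]


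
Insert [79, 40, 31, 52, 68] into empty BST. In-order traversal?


Insert 79: root
Insert 40: L from 79
Insert 31: L from 79 -> L from 40
Insert 52: L from 79 -> R from 40
Insert 68: L from 79 -> R from 40 -> R from 52

In-order: [31, 40, 52, 68, 79]


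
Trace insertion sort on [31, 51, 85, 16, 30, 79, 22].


Initial: [31, 51, 85, 16, 30, 79, 22]
Insert 51: [31, 51, 85, 16, 30, 79, 22]
Insert 85: [31, 51, 85, 16, 30, 79, 22]
Insert 16: [16, 31, 51, 85, 30, 79, 22]
Insert 30: [16, 30, 31, 51, 85, 79, 22]
Insert 79: [16, 30, 31, 51, 79, 85, 22]
Insert 22: [16, 22, 30, 31, 51, 79, 85]

Sorted: [16, 22, 30, 31, 51, 79, 85]


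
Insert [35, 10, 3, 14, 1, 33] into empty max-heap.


Insert 35: [35]
Insert 10: [35, 10]
Insert 3: [35, 10, 3]
Insert 14: [35, 14, 3, 10]
Insert 1: [35, 14, 3, 10, 1]
Insert 33: [35, 14, 33, 10, 1, 3]

Final heap: [35, 14, 33, 10, 1, 3]


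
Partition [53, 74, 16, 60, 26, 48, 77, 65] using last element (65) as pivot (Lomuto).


Pivot: 65
  53 <= 65: advance i (no swap)
  16 <= 65: swap -> [53, 16, 74, 60, 26, 48, 77, 65]
  60 <= 65: swap -> [53, 16, 60, 74, 26, 48, 77, 65]
  26 <= 65: swap -> [53, 16, 60, 26, 74, 48, 77, 65]
  48 <= 65: swap -> [53, 16, 60, 26, 48, 74, 77, 65]
Place pivot at 5: [53, 16, 60, 26, 48, 65, 77, 74]

Partitioned: [53, 16, 60, 26, 48, 65, 77, 74]


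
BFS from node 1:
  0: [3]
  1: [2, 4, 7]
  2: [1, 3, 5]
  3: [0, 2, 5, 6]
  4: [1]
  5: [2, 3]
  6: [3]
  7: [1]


Visit 1, enqueue [2, 4, 7]
Visit 2, enqueue [3, 5]
Visit 4, enqueue []
Visit 7, enqueue []
Visit 3, enqueue [0, 6]
Visit 5, enqueue []
Visit 0, enqueue []
Visit 6, enqueue []

BFS order: [1, 2, 4, 7, 3, 5, 0, 6]


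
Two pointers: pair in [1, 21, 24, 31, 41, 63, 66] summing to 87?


lo=0(1)+hi=6(66)=67
lo=1(21)+hi=6(66)=87

Yes: 21+66=87


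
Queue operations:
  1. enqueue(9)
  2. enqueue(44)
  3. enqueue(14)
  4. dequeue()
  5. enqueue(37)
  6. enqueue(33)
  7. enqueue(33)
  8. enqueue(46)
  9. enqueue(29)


enqueue(9) -> [9]
enqueue(44) -> [9, 44]
enqueue(14) -> [9, 44, 14]
dequeue()->9, [44, 14]
enqueue(37) -> [44, 14, 37]
enqueue(33) -> [44, 14, 37, 33]
enqueue(33) -> [44, 14, 37, 33, 33]
enqueue(46) -> [44, 14, 37, 33, 33, 46]
enqueue(29) -> [44, 14, 37, 33, 33, 46, 29]

Final queue: [44, 14, 37, 33, 33, 46, 29]


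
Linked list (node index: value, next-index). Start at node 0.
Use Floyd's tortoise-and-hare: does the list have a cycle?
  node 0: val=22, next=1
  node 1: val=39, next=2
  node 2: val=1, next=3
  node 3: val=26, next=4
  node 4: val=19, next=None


Floyd's tortoise (slow, +1) and hare (fast, +2):
  init: slow=0, fast=0
  step 1: slow=1, fast=2
  step 2: slow=2, fast=4
  step 3: fast -> None, no cycle

Cycle: no


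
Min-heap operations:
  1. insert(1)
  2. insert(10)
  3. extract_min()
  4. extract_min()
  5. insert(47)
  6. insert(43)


insert(1) -> [1]
insert(10) -> [1, 10]
extract_min()->1, [10]
extract_min()->10, []
insert(47) -> [47]
insert(43) -> [43, 47]

Final heap: [43, 47]


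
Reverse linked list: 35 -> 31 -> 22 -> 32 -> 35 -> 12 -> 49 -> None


Step 1: curr=35, set curr.next=prev(None) | reversed so far: 35
Step 2: curr=31, set curr.next=prev(35) | reversed so far: 31 -> 35
Step 3: curr=22, set curr.next=prev(31) | reversed so far: 22 -> 31 -> 35
Step 4: curr=32, set curr.next=prev(22) | reversed so far: 32 -> 22 -> 31 -> 35
Step 5: curr=35, set curr.next=prev(32) | reversed so far: 35 -> 32 -> 22 -> 31 -> 35
Step 6: curr=12, set curr.next=prev(35) | reversed so far: 12 -> 35 -> 32 -> 22 -> 31 -> 35
Step 7: curr=49, set curr.next=prev(12) | reversed so far: 49 -> 12 -> 35 -> 32 -> 22 -> 31 -> 35

49 -> 12 -> 35 -> 32 -> 22 -> 31 -> 35 -> None


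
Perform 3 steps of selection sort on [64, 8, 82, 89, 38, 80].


Initial: [64, 8, 82, 89, 38, 80]
Step 1: min=8 at 1
  Swap: [8, 64, 82, 89, 38, 80]
Step 2: min=38 at 4
  Swap: [8, 38, 82, 89, 64, 80]
Step 3: min=64 at 4
  Swap: [8, 38, 64, 89, 82, 80]

After 3 steps: [8, 38, 64, 89, 82, 80]


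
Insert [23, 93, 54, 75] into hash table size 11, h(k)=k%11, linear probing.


Insert 23: h=1 -> slot 1
Insert 93: h=5 -> slot 5
Insert 54: h=10 -> slot 10
Insert 75: h=9 -> slot 9

Table: [None, 23, None, None, None, 93, None, None, None, 75, 54]


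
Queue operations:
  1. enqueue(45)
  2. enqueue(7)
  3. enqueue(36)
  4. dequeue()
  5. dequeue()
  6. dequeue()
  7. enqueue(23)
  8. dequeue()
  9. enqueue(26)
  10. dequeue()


enqueue(45) -> [45]
enqueue(7) -> [45, 7]
enqueue(36) -> [45, 7, 36]
dequeue()->45, [7, 36]
dequeue()->7, [36]
dequeue()->36, []
enqueue(23) -> [23]
dequeue()->23, []
enqueue(26) -> [26]
dequeue()->26, []

Final queue: []


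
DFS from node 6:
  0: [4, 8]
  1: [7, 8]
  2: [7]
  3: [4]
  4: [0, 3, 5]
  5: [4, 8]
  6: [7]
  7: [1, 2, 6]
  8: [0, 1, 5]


Visit 6, push [7]
Visit 7, push [2, 1]
Visit 1, push [8]
Visit 8, push [5, 0]
Visit 0, push [4]
Visit 4, push [5, 3]
Visit 3, push []
Visit 5, push []
Visit 2, push []

DFS order: [6, 7, 1, 8, 0, 4, 3, 5, 2]


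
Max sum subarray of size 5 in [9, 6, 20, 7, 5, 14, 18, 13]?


[0:5]: 47
[1:6]: 52
[2:7]: 64
[3:8]: 57

Max: 64 at [2:7]


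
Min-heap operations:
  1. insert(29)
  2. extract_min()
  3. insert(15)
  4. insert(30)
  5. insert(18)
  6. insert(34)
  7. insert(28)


insert(29) -> [29]
extract_min()->29, []
insert(15) -> [15]
insert(30) -> [15, 30]
insert(18) -> [15, 30, 18]
insert(34) -> [15, 30, 18, 34]
insert(28) -> [15, 28, 18, 34, 30]

Final heap: [15, 28, 18, 34, 30]


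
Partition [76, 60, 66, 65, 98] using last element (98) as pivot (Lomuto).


Pivot: 98
  76 <= 98: advance i (no swap)
  60 <= 98: advance i (no swap)
  66 <= 98: advance i (no swap)
  65 <= 98: advance i (no swap)
Place pivot at 4: [76, 60, 66, 65, 98]

Partitioned: [76, 60, 66, 65, 98]


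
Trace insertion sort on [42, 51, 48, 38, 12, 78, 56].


Initial: [42, 51, 48, 38, 12, 78, 56]
Insert 51: [42, 51, 48, 38, 12, 78, 56]
Insert 48: [42, 48, 51, 38, 12, 78, 56]
Insert 38: [38, 42, 48, 51, 12, 78, 56]
Insert 12: [12, 38, 42, 48, 51, 78, 56]
Insert 78: [12, 38, 42, 48, 51, 78, 56]
Insert 56: [12, 38, 42, 48, 51, 56, 78]

Sorted: [12, 38, 42, 48, 51, 56, 78]


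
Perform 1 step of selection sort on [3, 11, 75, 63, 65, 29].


Initial: [3, 11, 75, 63, 65, 29]
Step 1: min=3 at 0
  Swap: [3, 11, 75, 63, 65, 29]

After 1 step: [3, 11, 75, 63, 65, 29]


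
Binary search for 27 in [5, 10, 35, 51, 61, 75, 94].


Step 1: lo=0, hi=6, mid=3, val=51
Step 2: lo=0, hi=2, mid=1, val=10
Step 3: lo=2, hi=2, mid=2, val=35

Not found


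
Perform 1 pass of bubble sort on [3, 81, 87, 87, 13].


Initial: [3, 81, 87, 87, 13]
Pass 1: [3, 81, 87, 13, 87] (1 swaps)

After 1 pass: [3, 81, 87, 13, 87]


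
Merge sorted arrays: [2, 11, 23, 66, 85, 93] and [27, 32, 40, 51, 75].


Take 2 from A
Take 11 from A
Take 23 from A
Take 27 from B
Take 32 from B
Take 40 from B
Take 51 from B
Take 66 from A
Take 75 from B

Merged: [2, 11, 23, 27, 32, 40, 51, 66, 75, 85, 93]


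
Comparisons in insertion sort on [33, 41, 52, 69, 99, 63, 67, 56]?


Algorithm: insertion sort
Input: [33, 41, 52, 69, 99, 63, 67, 56]
Sorted: [33, 41, 52, 56, 63, 67, 69, 99]

15


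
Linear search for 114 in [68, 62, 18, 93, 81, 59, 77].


i=0: 68!=114
i=1: 62!=114
i=2: 18!=114
i=3: 93!=114
i=4: 81!=114
i=5: 59!=114
i=6: 77!=114

Not found, 7 comps


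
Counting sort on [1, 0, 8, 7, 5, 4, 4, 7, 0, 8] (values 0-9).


Input: [1, 0, 8, 7, 5, 4, 4, 7, 0, 8]
Counts: [2, 1, 0, 0, 2, 1, 0, 2, 2, 0]

Sorted: [0, 0, 1, 4, 4, 5, 7, 7, 8, 8]


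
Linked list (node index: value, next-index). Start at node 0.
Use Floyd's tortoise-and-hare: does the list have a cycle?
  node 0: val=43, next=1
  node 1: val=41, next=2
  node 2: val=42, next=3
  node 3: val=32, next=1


Floyd's tortoise (slow, +1) and hare (fast, +2):
  init: slow=0, fast=0
  step 1: slow=1, fast=2
  step 2: slow=2, fast=1
  step 3: slow=3, fast=3
  slow == fast at node 3: cycle detected

Cycle: yes


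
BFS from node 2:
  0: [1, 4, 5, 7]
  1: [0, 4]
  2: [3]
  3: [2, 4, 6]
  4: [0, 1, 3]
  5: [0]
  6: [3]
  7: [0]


Visit 2, enqueue [3]
Visit 3, enqueue [4, 6]
Visit 4, enqueue [0, 1]
Visit 6, enqueue []
Visit 0, enqueue [5, 7]
Visit 1, enqueue []
Visit 5, enqueue []
Visit 7, enqueue []

BFS order: [2, 3, 4, 6, 0, 1, 5, 7]


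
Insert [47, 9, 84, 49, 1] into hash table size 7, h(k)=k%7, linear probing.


Insert 47: h=5 -> slot 5
Insert 9: h=2 -> slot 2
Insert 84: h=0 -> slot 0
Insert 49: h=0, 1 probes -> slot 1
Insert 1: h=1, 2 probes -> slot 3

Table: [84, 49, 9, 1, None, 47, None]


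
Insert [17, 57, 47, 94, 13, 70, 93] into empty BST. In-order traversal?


Insert 17: root
Insert 57: R from 17
Insert 47: R from 17 -> L from 57
Insert 94: R from 17 -> R from 57
Insert 13: L from 17
Insert 70: R from 17 -> R from 57 -> L from 94
Insert 93: R from 17 -> R from 57 -> L from 94 -> R from 70

In-order: [13, 17, 47, 57, 70, 93, 94]


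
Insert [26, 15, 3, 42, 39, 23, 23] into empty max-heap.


Insert 26: [26]
Insert 15: [26, 15]
Insert 3: [26, 15, 3]
Insert 42: [42, 26, 3, 15]
Insert 39: [42, 39, 3, 15, 26]
Insert 23: [42, 39, 23, 15, 26, 3]
Insert 23: [42, 39, 23, 15, 26, 3, 23]

Final heap: [42, 39, 23, 15, 26, 3, 23]


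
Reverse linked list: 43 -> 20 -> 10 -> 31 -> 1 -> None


Step 1: curr=43, set curr.next=prev(None) | reversed so far: 43
Step 2: curr=20, set curr.next=prev(43) | reversed so far: 20 -> 43
Step 3: curr=10, set curr.next=prev(20) | reversed so far: 10 -> 20 -> 43
Step 4: curr=31, set curr.next=prev(10) | reversed so far: 31 -> 10 -> 20 -> 43
Step 5: curr=1, set curr.next=prev(31) | reversed so far: 1 -> 31 -> 10 -> 20 -> 43

1 -> 31 -> 10 -> 20 -> 43 -> None


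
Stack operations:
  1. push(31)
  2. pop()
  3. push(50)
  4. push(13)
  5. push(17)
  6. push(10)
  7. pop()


push(31) -> [31]
pop()->31, []
push(50) -> [50]
push(13) -> [50, 13]
push(17) -> [50, 13, 17]
push(10) -> [50, 13, 17, 10]
pop()->10, [50, 13, 17]

Final stack: [50, 13, 17]


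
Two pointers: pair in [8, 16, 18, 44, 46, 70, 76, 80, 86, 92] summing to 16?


lo=0(8)+hi=9(92)=100
lo=0(8)+hi=8(86)=94
lo=0(8)+hi=7(80)=88
lo=0(8)+hi=6(76)=84
lo=0(8)+hi=5(70)=78
lo=0(8)+hi=4(46)=54
lo=0(8)+hi=3(44)=52
lo=0(8)+hi=2(18)=26
lo=0(8)+hi=1(16)=24

No pair found


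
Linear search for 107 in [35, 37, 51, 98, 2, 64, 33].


i=0: 35!=107
i=1: 37!=107
i=2: 51!=107
i=3: 98!=107
i=4: 2!=107
i=5: 64!=107
i=6: 33!=107

Not found, 7 comps


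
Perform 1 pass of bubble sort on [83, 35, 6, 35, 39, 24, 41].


Initial: [83, 35, 6, 35, 39, 24, 41]
Pass 1: [35, 6, 35, 39, 24, 41, 83] (6 swaps)

After 1 pass: [35, 6, 35, 39, 24, 41, 83]


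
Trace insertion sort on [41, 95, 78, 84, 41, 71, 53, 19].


Initial: [41, 95, 78, 84, 41, 71, 53, 19]
Insert 95: [41, 95, 78, 84, 41, 71, 53, 19]
Insert 78: [41, 78, 95, 84, 41, 71, 53, 19]
Insert 84: [41, 78, 84, 95, 41, 71, 53, 19]
Insert 41: [41, 41, 78, 84, 95, 71, 53, 19]
Insert 71: [41, 41, 71, 78, 84, 95, 53, 19]
Insert 53: [41, 41, 53, 71, 78, 84, 95, 19]
Insert 19: [19, 41, 41, 53, 71, 78, 84, 95]

Sorted: [19, 41, 41, 53, 71, 78, 84, 95]


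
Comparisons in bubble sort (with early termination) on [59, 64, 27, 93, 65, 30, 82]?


Algorithm: bubble sort (with early termination)
Input: [59, 64, 27, 93, 65, 30, 82]
Sorted: [27, 30, 59, 64, 65, 82, 93]

20


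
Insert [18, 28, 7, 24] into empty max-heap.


Insert 18: [18]
Insert 28: [28, 18]
Insert 7: [28, 18, 7]
Insert 24: [28, 24, 7, 18]

Final heap: [28, 24, 7, 18]


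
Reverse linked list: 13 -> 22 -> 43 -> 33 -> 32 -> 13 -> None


Step 1: curr=13, set curr.next=prev(None) | reversed so far: 13
Step 2: curr=22, set curr.next=prev(13) | reversed so far: 22 -> 13
Step 3: curr=43, set curr.next=prev(22) | reversed so far: 43 -> 22 -> 13
Step 4: curr=33, set curr.next=prev(43) | reversed so far: 33 -> 43 -> 22 -> 13
Step 5: curr=32, set curr.next=prev(33) | reversed so far: 32 -> 33 -> 43 -> 22 -> 13
Step 6: curr=13, set curr.next=prev(32) | reversed so far: 13 -> 32 -> 33 -> 43 -> 22 -> 13

13 -> 32 -> 33 -> 43 -> 22 -> 13 -> None


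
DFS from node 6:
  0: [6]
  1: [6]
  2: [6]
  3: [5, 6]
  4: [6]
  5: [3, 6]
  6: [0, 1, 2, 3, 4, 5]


Visit 6, push [5, 4, 3, 2, 1, 0]
Visit 0, push []
Visit 1, push []
Visit 2, push []
Visit 3, push [5]
Visit 5, push []
Visit 4, push []

DFS order: [6, 0, 1, 2, 3, 5, 4]


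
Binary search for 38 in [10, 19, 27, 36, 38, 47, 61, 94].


Step 1: lo=0, hi=7, mid=3, val=36
Step 2: lo=4, hi=7, mid=5, val=47
Step 3: lo=4, hi=4, mid=4, val=38

Found at index 4


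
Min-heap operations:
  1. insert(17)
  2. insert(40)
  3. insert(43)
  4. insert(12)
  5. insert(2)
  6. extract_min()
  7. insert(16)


insert(17) -> [17]
insert(40) -> [17, 40]
insert(43) -> [17, 40, 43]
insert(12) -> [12, 17, 43, 40]
insert(2) -> [2, 12, 43, 40, 17]
extract_min()->2, [12, 17, 43, 40]
insert(16) -> [12, 16, 43, 40, 17]

Final heap: [12, 16, 43, 40, 17]


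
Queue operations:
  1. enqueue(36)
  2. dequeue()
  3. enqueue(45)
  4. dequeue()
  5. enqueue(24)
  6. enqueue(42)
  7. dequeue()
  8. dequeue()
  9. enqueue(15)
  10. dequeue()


enqueue(36) -> [36]
dequeue()->36, []
enqueue(45) -> [45]
dequeue()->45, []
enqueue(24) -> [24]
enqueue(42) -> [24, 42]
dequeue()->24, [42]
dequeue()->42, []
enqueue(15) -> [15]
dequeue()->15, []

Final queue: []


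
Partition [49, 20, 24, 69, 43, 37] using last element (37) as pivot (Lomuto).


Pivot: 37
  20 <= 37: swap -> [20, 49, 24, 69, 43, 37]
  24 <= 37: swap -> [20, 24, 49, 69, 43, 37]
Place pivot at 2: [20, 24, 37, 69, 43, 49]

Partitioned: [20, 24, 37, 69, 43, 49]


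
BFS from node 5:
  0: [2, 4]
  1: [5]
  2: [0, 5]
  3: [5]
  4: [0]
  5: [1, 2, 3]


Visit 5, enqueue [1, 2, 3]
Visit 1, enqueue []
Visit 2, enqueue [0]
Visit 3, enqueue []
Visit 0, enqueue [4]
Visit 4, enqueue []

BFS order: [5, 1, 2, 3, 0, 4]


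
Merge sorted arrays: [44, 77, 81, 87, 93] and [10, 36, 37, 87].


Take 10 from B
Take 36 from B
Take 37 from B
Take 44 from A
Take 77 from A
Take 81 from A
Take 87 from A
Take 87 from B

Merged: [10, 36, 37, 44, 77, 81, 87, 87, 93]


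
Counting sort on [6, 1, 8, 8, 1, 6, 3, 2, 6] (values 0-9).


Input: [6, 1, 8, 8, 1, 6, 3, 2, 6]
Counts: [0, 2, 1, 1, 0, 0, 3, 0, 2, 0]

Sorted: [1, 1, 2, 3, 6, 6, 6, 8, 8]


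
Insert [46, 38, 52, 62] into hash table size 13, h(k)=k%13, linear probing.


Insert 46: h=7 -> slot 7
Insert 38: h=12 -> slot 12
Insert 52: h=0 -> slot 0
Insert 62: h=10 -> slot 10

Table: [52, None, None, None, None, None, None, 46, None, None, 62, None, 38]


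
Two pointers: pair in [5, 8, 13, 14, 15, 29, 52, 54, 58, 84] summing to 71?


lo=0(5)+hi=9(84)=89
lo=0(5)+hi=8(58)=63
lo=1(8)+hi=8(58)=66
lo=2(13)+hi=8(58)=71

Yes: 13+58=71


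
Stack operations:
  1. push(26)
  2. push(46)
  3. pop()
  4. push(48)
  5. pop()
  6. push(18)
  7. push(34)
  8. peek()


push(26) -> [26]
push(46) -> [26, 46]
pop()->46, [26]
push(48) -> [26, 48]
pop()->48, [26]
push(18) -> [26, 18]
push(34) -> [26, 18, 34]
peek()->34

Final stack: [26, 18, 34]


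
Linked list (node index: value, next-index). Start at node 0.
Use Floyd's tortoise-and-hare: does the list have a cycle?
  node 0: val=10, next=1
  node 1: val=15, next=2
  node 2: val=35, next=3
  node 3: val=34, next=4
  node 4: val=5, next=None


Floyd's tortoise (slow, +1) and hare (fast, +2):
  init: slow=0, fast=0
  step 1: slow=1, fast=2
  step 2: slow=2, fast=4
  step 3: fast -> None, no cycle

Cycle: no


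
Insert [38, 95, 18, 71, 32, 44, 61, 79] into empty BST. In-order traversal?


Insert 38: root
Insert 95: R from 38
Insert 18: L from 38
Insert 71: R from 38 -> L from 95
Insert 32: L from 38 -> R from 18
Insert 44: R from 38 -> L from 95 -> L from 71
Insert 61: R from 38 -> L from 95 -> L from 71 -> R from 44
Insert 79: R from 38 -> L from 95 -> R from 71

In-order: [18, 32, 38, 44, 61, 71, 79, 95]


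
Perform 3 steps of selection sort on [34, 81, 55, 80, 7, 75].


Initial: [34, 81, 55, 80, 7, 75]
Step 1: min=7 at 4
  Swap: [7, 81, 55, 80, 34, 75]
Step 2: min=34 at 4
  Swap: [7, 34, 55, 80, 81, 75]
Step 3: min=55 at 2
  Swap: [7, 34, 55, 80, 81, 75]

After 3 steps: [7, 34, 55, 80, 81, 75]


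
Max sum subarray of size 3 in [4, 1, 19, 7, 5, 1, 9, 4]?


[0:3]: 24
[1:4]: 27
[2:5]: 31
[3:6]: 13
[4:7]: 15
[5:8]: 14

Max: 31 at [2:5]


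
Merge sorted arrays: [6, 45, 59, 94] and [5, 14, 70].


Take 5 from B
Take 6 from A
Take 14 from B
Take 45 from A
Take 59 from A
Take 70 from B

Merged: [5, 6, 14, 45, 59, 70, 94]


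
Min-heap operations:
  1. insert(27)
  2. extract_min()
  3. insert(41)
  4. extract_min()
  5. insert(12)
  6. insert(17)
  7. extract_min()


insert(27) -> [27]
extract_min()->27, []
insert(41) -> [41]
extract_min()->41, []
insert(12) -> [12]
insert(17) -> [12, 17]
extract_min()->12, [17]

Final heap: [17]


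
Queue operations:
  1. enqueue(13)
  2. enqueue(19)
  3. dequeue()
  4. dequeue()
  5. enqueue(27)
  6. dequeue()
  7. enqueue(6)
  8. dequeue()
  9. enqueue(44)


enqueue(13) -> [13]
enqueue(19) -> [13, 19]
dequeue()->13, [19]
dequeue()->19, []
enqueue(27) -> [27]
dequeue()->27, []
enqueue(6) -> [6]
dequeue()->6, []
enqueue(44) -> [44]

Final queue: [44]


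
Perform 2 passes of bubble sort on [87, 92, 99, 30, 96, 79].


Initial: [87, 92, 99, 30, 96, 79]
Pass 1: [87, 92, 30, 96, 79, 99] (3 swaps)
Pass 2: [87, 30, 92, 79, 96, 99] (2 swaps)

After 2 passes: [87, 30, 92, 79, 96, 99]


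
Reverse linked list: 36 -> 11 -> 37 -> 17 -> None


Step 1: curr=36, set curr.next=prev(None) | reversed so far: 36
Step 2: curr=11, set curr.next=prev(36) | reversed so far: 11 -> 36
Step 3: curr=37, set curr.next=prev(11) | reversed so far: 37 -> 11 -> 36
Step 4: curr=17, set curr.next=prev(37) | reversed so far: 17 -> 37 -> 11 -> 36

17 -> 37 -> 11 -> 36 -> None
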